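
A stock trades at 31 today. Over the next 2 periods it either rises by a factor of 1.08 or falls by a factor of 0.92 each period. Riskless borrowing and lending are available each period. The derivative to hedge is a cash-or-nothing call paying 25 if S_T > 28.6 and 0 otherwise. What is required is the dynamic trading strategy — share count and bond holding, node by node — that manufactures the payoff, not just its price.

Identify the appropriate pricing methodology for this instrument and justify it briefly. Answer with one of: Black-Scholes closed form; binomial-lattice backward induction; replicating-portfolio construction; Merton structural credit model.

Key observation: what is demanded is not a single number but the (Δ, B) position at each node of the 1.08/0.92 tree starting at 31; constructing those positions is the replicating-portfolio method.

framework: replicating-portfolio construction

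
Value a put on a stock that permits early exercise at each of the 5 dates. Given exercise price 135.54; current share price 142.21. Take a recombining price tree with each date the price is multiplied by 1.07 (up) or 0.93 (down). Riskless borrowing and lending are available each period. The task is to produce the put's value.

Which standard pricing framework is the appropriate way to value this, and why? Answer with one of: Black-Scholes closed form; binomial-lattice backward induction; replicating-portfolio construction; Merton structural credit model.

framework: binomial-lattice backward induction

Key observation: the put (strike 135.54 on spot 142.21) is American-style on a 5-step discrete price model, so the early-exercise decision at every node requires stepwise backward valuation — a closed form cannot price the exercise right.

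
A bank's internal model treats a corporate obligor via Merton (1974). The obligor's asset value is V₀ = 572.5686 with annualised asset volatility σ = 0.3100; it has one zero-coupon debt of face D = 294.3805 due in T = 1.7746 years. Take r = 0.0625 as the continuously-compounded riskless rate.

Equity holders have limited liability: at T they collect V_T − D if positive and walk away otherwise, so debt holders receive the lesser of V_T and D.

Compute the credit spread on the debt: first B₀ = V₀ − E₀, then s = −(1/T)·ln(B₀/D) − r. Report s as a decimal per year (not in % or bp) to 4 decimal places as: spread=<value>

spread=0.0039

With assets at 572.5686 and a single debt payment of 294.3805 at 1.7746 years:
d₁ = [ln(V₀/D) + (r + σ²/2)T] / (σ√T)
   = [ln(572.5686/294.3805) + (0.0625 + 0.5·0.3100²)·1.7746] / (0.3100·√1.7746)
   = [0.665259 + 0.196182] / 0.412964 = 2.085998
d₂ = d₁ − σ√T = 2.085998 − 0.412964 = 1.673034
N(d₁) = 0.981511,  N(d₂) = 0.952840,  e^(−rT) = 0.895017
E₀ = V₀·N(d₁) − D·e^(−rT)·N(d₂)
   = 572.5686·0.981511 − 294.3805·0.895017·0.952840 = 310.932160
B₀ = V₀ − E₀ = 572.5686 − 310.932160 = 261.636440
spread = −(1/T)·ln(B₀/D) − r = −(1/1.7746)·ln(261.636440/294.3805) − 0.0625 = 0.00394722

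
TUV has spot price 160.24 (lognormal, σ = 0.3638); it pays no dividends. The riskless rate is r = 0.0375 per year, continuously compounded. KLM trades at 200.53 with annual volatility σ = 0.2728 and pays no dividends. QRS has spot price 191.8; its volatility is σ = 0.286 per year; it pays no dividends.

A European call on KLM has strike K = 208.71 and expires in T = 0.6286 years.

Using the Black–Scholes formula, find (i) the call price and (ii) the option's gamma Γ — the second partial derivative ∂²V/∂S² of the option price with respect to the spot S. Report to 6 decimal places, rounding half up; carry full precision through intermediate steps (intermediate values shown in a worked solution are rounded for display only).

price = 15.803207
Γ = 0.009193

σ√T = 0.2728·√0.6286 = 0.216288
d₁ = (ln(S/K) + (r+σ²/2)T) / (σ√T) = (ln(200.53/208.71) + (0.0375+0.2728²/2)·0.6286) / 0.216288 = (-0.039982 + 0.046963) / 0.216288 = 0.032275
d₂ = d₁ − σ√T = 0.032275 − 0.216288 = -0.184012
e^{−rT} = 0.976703
N(d₁) = 0.512874,  N(d₂) = 0.427002
Call price V = S·N(d₁) − K·e^{−rT}·N(d₂) = 102.846588 − 87.043381 = 15.803207
φ(d₁) = (1/√(2π))·e^{−d₁²/2} = 0.398735
Γ = φ(d₁) / (S·σ·√T) = 0.009193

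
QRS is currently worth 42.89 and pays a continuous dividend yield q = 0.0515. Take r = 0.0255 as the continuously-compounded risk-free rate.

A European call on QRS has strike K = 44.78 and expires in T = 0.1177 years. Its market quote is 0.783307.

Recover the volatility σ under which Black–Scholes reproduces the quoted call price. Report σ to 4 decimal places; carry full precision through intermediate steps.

sigma = 0.2667

At σ = 0.2667 the Black–Scholes value reproduces the quote:
σ√T = 0.2667·√0.1177 = 0.091498
d₁ = (ln(S/K) + (r−q+σ²/2)T) / (σ√T) = (ln(42.89/44.78) + (0.0255−0.0515+0.2667²/2)·0.1177) / 0.091498 = (-0.043123 + 0.001126) / 0.091498 = -0.458996
d₂ = d₁ − σ√T = -0.458996 − 0.091498 = -0.550494
e^{−rT} = 0.997003
e^{−qT} = 0.993957
N(d₁) = 0.323119,  N(d₂) = 0.290990
V = S·e^{−qT}·N(d₁) − K·e^{−rT}·N(d₂) = 13.774804 − 12.991497 = 0.783307 (the quoted price), and the Black–Scholes price is strictly increasing in σ, so σ is unique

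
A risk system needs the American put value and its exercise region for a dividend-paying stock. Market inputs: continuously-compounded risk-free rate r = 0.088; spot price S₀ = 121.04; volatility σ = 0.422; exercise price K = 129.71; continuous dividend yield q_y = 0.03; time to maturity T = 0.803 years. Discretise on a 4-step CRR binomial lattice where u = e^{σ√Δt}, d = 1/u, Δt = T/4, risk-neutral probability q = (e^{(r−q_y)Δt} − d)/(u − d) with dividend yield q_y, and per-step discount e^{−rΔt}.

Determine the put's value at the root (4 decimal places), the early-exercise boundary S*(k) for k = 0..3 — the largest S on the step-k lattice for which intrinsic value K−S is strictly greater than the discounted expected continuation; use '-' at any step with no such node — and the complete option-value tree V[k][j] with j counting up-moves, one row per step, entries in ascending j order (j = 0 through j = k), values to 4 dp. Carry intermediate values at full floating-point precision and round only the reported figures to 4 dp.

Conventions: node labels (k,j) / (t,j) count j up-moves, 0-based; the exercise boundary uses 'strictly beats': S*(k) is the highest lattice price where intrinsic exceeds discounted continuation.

params: Δt=0.20075 u=1.20813 d=0.82772 q=0.48366 e^(-rΔt)=0.98249
t_4 payoffs: 72.8944 46.7826 8.6700 0.0000 0.0000
t_3: node(3,0) S=68.6409 payoff=61.0691 vs cont=59.2099 → 61.0691 [stop]  node(3,1) S=100.1875 payoff=29.5225 vs cont=27.8527 → 29.5225 [stop]  node(3,2) S=146.2326 payoff=0.0000 vs cont=4.3983 → 4.3983 [wait]  node(3,3) S=213.4396 payoff=0.0000 vs cont=0.0000 → 0.0000 [wait]  ⇒ S*(3)=100.1875
t_2: node(2,0) S=82.9274 payoff=46.7826 vs cont=45.0092 → 46.7826 [stop]  node(2,1) S=121.0400 payoff=8.6700 vs cont=17.0668 → 17.0668 [wait]  node(2,2) S=176.6687 payoff=0.0000 vs cont=2.2313 → 2.2313 [wait]  ⇒ S*(2)=82.9274
t_1: node(1,0) S=100.1875 payoff=29.5225 vs cont=31.8428 → 31.8428 [wait]  node(1,1) S=146.2326 payoff=0.0000 vs cont=9.7183 → 9.7183 [wait]  ⇒ S*(1)=-
t_0: node(0,0) S=121.0400 payoff=8.6700 vs cont=20.7719 → 20.7719 [wait]  ⇒ S*(0)=-

price = 20.7719
boundary = - - 82.9274 100.1875
tree:
20.7719
31.8428 9.7183
46.7826 17.0668 2.2313
61.0691 29.5225 4.3983 0.0000
72.8944 46.7826 8.6700 0.0000 0.0000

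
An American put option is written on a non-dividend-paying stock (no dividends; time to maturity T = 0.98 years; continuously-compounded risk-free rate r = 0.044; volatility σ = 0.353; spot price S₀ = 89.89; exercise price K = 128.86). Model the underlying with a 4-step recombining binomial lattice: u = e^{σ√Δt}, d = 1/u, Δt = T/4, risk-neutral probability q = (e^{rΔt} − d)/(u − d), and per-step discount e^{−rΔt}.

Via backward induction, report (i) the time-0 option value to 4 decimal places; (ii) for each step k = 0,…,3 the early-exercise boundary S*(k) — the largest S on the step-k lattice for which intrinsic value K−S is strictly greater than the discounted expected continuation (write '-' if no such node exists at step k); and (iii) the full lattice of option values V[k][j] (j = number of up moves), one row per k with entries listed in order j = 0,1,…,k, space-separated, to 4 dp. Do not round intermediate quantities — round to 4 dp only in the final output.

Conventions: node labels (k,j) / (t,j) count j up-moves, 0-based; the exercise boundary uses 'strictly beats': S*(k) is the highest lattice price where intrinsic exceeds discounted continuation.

price = 39.2523
boundary = - 75.4795 89.8900 107.0518
tree:
39.2523
53.3805 25.2600
65.4809 38.9700 11.3964
75.6414 53.3805 21.8082 0.6948
84.1730 65.4809 38.9700 1.3699 0.0000

Δt=0.24500, u=1.19092, d=0.83969, q=0.48729, disc=e^(-rΔt)=0.98928
k=4 terminal: V=max(K-S,0) → 84.1730 65.4809 38.9700 1.3699 0.0000
k=3: j=0 S=53.2186 intr=75.6414 cont=74.2597 V=75.6414[EX]; j=1 S=75.4795 intr=53.3805 cont=51.9989 V=53.3805[EX]; j=2 S=107.0518 intr=21.8082 cont=20.4266 V=21.8082[EX]; j=3 S=151.8305 intr=0.0000 cont=0.6948 V=0.6948[hold]  S*(3)=107.0518
k=2: j=0 S=63.3791 intr=65.4809 cont=64.0992 V=65.4809[EX]; j=1 S=89.8900 intr=38.9700 cont=37.5883 V=38.9700[EX]; j=2 S=127.4901 intr=1.3699 cont=11.3964 V=11.3964[hold]  S*(2)=89.8900
k=1: j=0 S=75.4795 intr=53.3805 cont=51.9989 V=53.3805[EX]; j=1 S=107.0518 intr=21.8082 cont=25.2600 V=25.2600[hold]  S*(1)=75.4795
k=0: j=0 S=89.8900 intr=38.9700 cont=39.2523 V=39.2523[hold]  S*(0)=-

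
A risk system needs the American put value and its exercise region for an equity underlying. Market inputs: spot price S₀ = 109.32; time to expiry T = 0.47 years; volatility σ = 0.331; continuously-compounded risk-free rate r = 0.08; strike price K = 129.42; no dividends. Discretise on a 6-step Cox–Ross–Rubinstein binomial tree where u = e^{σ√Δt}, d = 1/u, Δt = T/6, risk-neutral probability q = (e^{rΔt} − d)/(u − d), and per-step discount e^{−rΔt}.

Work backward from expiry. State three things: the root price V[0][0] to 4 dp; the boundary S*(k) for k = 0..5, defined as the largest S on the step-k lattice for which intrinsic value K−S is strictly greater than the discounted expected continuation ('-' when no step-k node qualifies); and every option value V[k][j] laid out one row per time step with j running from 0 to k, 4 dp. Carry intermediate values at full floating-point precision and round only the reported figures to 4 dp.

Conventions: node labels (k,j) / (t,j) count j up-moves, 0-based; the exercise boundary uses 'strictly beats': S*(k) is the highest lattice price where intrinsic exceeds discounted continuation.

price = 21.4020
boundary = - 99.6475 90.8308 99.6475 109.3200 99.6475
tree:
21.4020
29.7725 13.6468
38.5892 20.6598 7.0967
46.6258 29.7725 12.1844 2.3103
53.9514 38.5892 20.1000 4.7516 0.0000
60.6288 46.6258 29.7725 9.7728 0.0000 0.0000
66.7153 53.9514 38.5892 20.1000 0.0000 0.0000 0.0000

params: Δt=0.07833 u=1.09707 d=0.91152 q=0.51074 e^(-rΔt)=0.99375
t_6 payoffs: 66.7153 53.9514 38.5892 20.1000 0.0000 0.0000 0.0000
t_5: node(5,0) S=68.7912 payoff=60.6288 vs cont=59.8203 → 60.6288 [stop]  node(5,1) S=82.7942 payoff=46.6258 vs cont=45.8173 → 46.6258 [stop]  node(5,2) S=99.6475 payoff=29.7725 vs cont=28.9640 → 29.7725 [stop]  node(5,3) S=119.9314 payoff=9.4886 vs cont=9.7728 → 9.7728 [wait]  node(5,4) S=144.3443 payoff=0.0000 vs cont=0.0000 → 0.0000 [wait]  node(5,5) S=173.7265 payoff=0.0000 vs cont=0.0000 → 0.0000 [wait]  ⇒ S*(5)=99.6475
t_4: node(4,0) S=75.4686 payoff=53.9514 vs cont=53.1429 → 53.9514 [stop]  node(4,1) S=90.8308 payoff=38.5892 vs cont=37.7807 → 38.5892 [stop]  node(4,2) S=109.3200 payoff=20.1000 vs cont=19.4357 → 20.1000 [stop]  node(4,3) S=131.5728 payoff=0.0000 vs cont=4.7516 → 4.7516 [wait]  node(4,4) S=158.3554 payoff=0.0000 vs cont=0.0000 → 0.0000 [wait]  ⇒ S*(4)=109.3200
t_3: node(3,0) S=82.7942 payoff=46.6258 vs cont=45.8173 → 46.6258 [stop]  node(3,1) S=99.6475 payoff=29.7725 vs cont=28.9640 → 29.7725 [stop]  node(3,2) S=119.9314 payoff=9.4886 vs cont=12.1844 → 12.1844 [wait]  node(3,3) S=144.3443 payoff=0.0000 vs cont=2.3103 → 2.3103 [wait]  ⇒ S*(3)=99.6475
t_2: node(2,0) S=90.8308 payoff=38.5892 vs cont=37.7807 → 38.5892 [stop]  node(2,1) S=109.3200 payoff=20.1000 vs cont=20.6598 → 20.6598 [wait]  node(2,2) S=131.5728 payoff=0.0000 vs cont=7.0967 → 7.0967 [wait]  ⇒ S*(2)=90.8308
t_1: node(1,0) S=99.6475 payoff=29.7725 vs cont=29.2481 → 29.7725 [stop]  node(1,1) S=119.9314 payoff=9.4886 vs cont=13.6468 → 13.6468 [wait]  ⇒ S*(1)=99.6475
t_0: node(0,0) S=109.3200 payoff=20.1000 vs cont=21.4020 → 21.4020 [wait]  ⇒ S*(0)=-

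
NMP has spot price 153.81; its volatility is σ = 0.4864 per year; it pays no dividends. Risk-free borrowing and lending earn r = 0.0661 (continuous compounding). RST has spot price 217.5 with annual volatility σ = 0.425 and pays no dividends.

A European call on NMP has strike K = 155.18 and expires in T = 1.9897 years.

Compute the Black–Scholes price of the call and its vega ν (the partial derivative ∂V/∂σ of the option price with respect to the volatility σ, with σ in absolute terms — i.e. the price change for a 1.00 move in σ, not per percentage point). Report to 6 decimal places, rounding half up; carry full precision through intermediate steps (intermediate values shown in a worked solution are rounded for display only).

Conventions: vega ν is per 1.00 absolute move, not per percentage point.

price = 48.377825
ν = 75.537211

σ√T = 0.4864·√1.9897 = 0.686100
d₁ = (ln(S/K) + (r+σ²/2)T) / (σ√T) = (ln(153.81/155.18) + (0.0661+0.4864²/2)·1.9897) / 0.686100 = (-0.008868 + 0.366886) / 0.686100 = 0.521816
d₂ = d₁ − σ√T = 0.521816 − 0.686100 = -0.164284
e^{−rT} = 0.876762
N(d₁) = 0.699101,  N(d₂) = 0.434754
Call price V = S·N(d₁) − K·e^{−rT}·N(d₂) = 107.528702 − 59.150877 = 48.377825
φ(d₁) = (1/√(2π))·e^{−d₁²/2} = 0.348163
ν = S·φ(d₁)·√T = 75.537211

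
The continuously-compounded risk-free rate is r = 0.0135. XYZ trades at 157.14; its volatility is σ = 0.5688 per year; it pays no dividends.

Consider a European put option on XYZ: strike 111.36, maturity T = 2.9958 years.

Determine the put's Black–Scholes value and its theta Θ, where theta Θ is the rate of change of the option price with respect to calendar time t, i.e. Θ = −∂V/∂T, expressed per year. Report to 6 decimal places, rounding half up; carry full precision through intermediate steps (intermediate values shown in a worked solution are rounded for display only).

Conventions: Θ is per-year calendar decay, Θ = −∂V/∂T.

price = 28.156725
Θ = -6.194373

σ√T = 0.5688·√2.9958 = 0.984501
d₁ = (ln(S/K) + (r+σ²/2)T) / (σ√T) = (ln(157.14/111.36) + (0.0135+0.5688²/2)·2.9958) / 0.984501 = (0.344369 + 0.525064) / 0.984501 = 0.883121
d₂ = d₁ − σ√T = 0.883121 − 0.984501 = -0.101380
e^{−rT} = 0.960364
N(−d₁) = 0.188586,  N(−d₂) = 0.540376
Put price V = K·e^{−rT}·N(−d₂) − S·N(−d₁) = 57.791051 − 29.634326 = 28.156725
φ(d₁) = (1/√(2π))·e^{−d₁²/2} = 0.270120
Θ = −S·φ(d₁)·σ/(2√T) + r·K·e^{−rT}·N(−d₂) = −6.974553 + 0.780179 = -6.194373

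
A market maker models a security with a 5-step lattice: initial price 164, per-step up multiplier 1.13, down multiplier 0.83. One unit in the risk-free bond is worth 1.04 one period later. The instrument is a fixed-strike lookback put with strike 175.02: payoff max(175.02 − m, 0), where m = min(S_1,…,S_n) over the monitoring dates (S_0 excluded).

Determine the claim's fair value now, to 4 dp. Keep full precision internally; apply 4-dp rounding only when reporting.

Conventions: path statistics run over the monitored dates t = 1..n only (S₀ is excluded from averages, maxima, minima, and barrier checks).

price = 21.4020

With p* = (R−d)/(u−d) = 0.7000, sum probability × payoff across the paths and divide by R^5.
Enumerate all 2^5 = 32 price paths (U = up ×1.13, D = down ×0.83); each path with k up-moves has probability p*^k·(1−p*)^(5−k).
DDDDD: m=64.6003, payoff=110.4197, prob=0.002430
UDDDD: m=87.9498, payoff=87.0702, prob=0.005670
DUDDD: m=87.9498, payoff=87.0702, prob=0.005670
UUDDD: m=119.7388, payoff=55.2812, prob=0.013230
DDUDD: m=87.9498, payoff=87.0702, prob=0.005670
UDUDD: m=119.7388, payoff=55.2812, prob=0.013230
DUUDD: m=119.7388, payoff=55.2812, prob=0.013230
UUUDD: m=163.0179, payoff=12.0021, prob=0.030870
DDDUD: m=87.9498, payoff=87.0702, prob=0.005670
UDDUD: m=119.7388, payoff=55.2812, prob=0.013230
DUDUD: m=119.7388, payoff=55.2812, prob=0.013230
UUDUD: m=163.0179, payoff=12.0021, prob=0.030870
DDUUD: m=112.9796, payoff=62.0404, prob=0.013230
UDUUD: m=153.8156, payoff=21.2044, prob=0.030870
DUUUD: m=136.1200, payoff=38.9000, prob=0.030870
UUUUD: m=185.3200, payoff=0.0000, prob=0.072030
DDDDU: m=77.8316, payoff=97.1884, prob=0.005670
UDDDU: m=105.9636, payoff=69.0564, prob=0.013230
DUDDU: m=105.9636, payoff=69.0564, prob=0.013230
UUDDU: m=144.2637, payoff=30.7563, prob=0.030870
DDUDU: m=105.9636, payoff=69.0564, prob=0.013230
UDUDU: m=144.2637, payoff=30.7563, prob=0.030870
DUUDU: m=136.1200, payoff=38.9000, prob=0.030870
UUUDU: m=185.3200, payoff=0.0000, prob=0.072030
DDDUU: m=93.7731, payoff=81.2469, prob=0.013230
UDDUU: m=127.6669, payoff=47.3531, prob=0.030870
DUDUU: m=127.6669, payoff=47.3531, prob=0.030870
UUDUU: m=173.8116, payoff=1.2084, prob=0.072030
DDUUU: m=112.9796, payoff=62.0404, prob=0.030870
UDUUU: m=153.8156, payoff=21.2044, prob=0.072030
DUUUU: m=136.1200, payoff=38.9000, prob=0.072030
UUUUU: m=185.3200, payoff=0.0000, prob=0.168070
Price = Σ prob·payoff / R^5 = 26.038816 / 1.216653 = 21.4020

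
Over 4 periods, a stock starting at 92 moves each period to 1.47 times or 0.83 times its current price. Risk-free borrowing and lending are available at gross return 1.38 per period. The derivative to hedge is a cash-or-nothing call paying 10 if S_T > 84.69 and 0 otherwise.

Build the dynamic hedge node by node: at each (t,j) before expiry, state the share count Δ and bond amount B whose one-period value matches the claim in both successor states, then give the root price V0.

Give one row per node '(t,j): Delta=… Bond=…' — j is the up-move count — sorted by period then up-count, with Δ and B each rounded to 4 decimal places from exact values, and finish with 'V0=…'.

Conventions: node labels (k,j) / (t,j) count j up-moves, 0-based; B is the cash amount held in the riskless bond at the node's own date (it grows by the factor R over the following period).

Risk-neutral probability p* = (R−d)/(u−d) = (1.38−0.83)/(1.47−0.83) = 0.8594.
Terminal payoffs: V(4,0)=0.0000, V(4,1)=0.0000, V(4,2)=10.0000, V(4,3)=10.0000, V(4,4)=10.0000
  t=3,j=0: stock 52.6044 → up 77.3285 (V=0.0000), down 43.6617 (V=0.0000). Price 0.0000; hedge Δ=0.0000, bond B=0.0000.
  t=3,j=1: stock 93.1668 → up 136.9552 (V=10.0000), down 77.3285 (V=0.0000). Price 6.2274; hedge Δ=0.1677, bond B=-9.3976.
  t=3,j=2: stock 165.0063 → up 242.5593 (V=10.0000), down 136.9552 (V=10.0000). Price 7.2464; hedge Δ=0.0000, bond B=7.2464.
  t=3,j=3: stock 292.2401 → up 429.5930 (V=10.0000), down 242.5593 (V=10.0000). Price 7.2464; hedge Δ=0.0000, bond B=7.2464.
  t=2,j=0: stock 63.3788 → up 93.1668 (V=6.2274), down 52.6044 (V=0.0000). Price 3.8780; hedge Δ=0.1535, bond B=-5.8522.
  t=2,j=1: stock 112.2492 → up 165.0063 (V=7.2464), down 93.1668 (V=6.2274). Price 5.1472; hedge Δ=0.0142, bond B=3.5549.
  t=2,j=2: stock 198.8028 → up 292.2401 (V=7.2464), down 165.0063 (V=7.2464). Price 5.2510; hedge Δ=0.0000, bond B=5.2510.
  t=1,j=0: stock 76.3600 → up 112.2492 (V=5.1472), down 63.3788 (V=3.8780). Price 3.6005; hedge Δ=0.0260, bond B=1.6174.
  t=1,j=1: stock 135.2400 → up 198.8028 (V=5.2510), down 112.2492 (V=5.1472). Price 3.7945; hedge Δ=0.0012, bond B=3.6322.
  t=0,j=0: stock 92.0000 → up 135.2400 (V=3.7945), down 76.3600 (V=3.6005). Price 2.7299; hedge Δ=0.0033, bond B=2.4267.
Sanity check at the root: Δ(0,0)·S0 + B(0,0) reproduces V0 = 2.7299.

(0,0): Delta=0.0033 Bond=2.4267
(1,0): Delta=0.0260 Bond=1.6174
(1,1): Delta=0.0012 Bond=3.6322
(2,0): Delta=0.1535 Bond=-5.8522
(2,1): Delta=0.0142 Bond=3.5549
(2,2): Delta=0.0000 Bond=5.2510
(3,0): Delta=0.0000 Bond=0.0000
(3,1): Delta=0.1677 Bond=-9.3976
(3,2): Delta=0.0000 Bond=7.2464
(3,3): Delta=0.0000 Bond=7.2464
V0=2.7299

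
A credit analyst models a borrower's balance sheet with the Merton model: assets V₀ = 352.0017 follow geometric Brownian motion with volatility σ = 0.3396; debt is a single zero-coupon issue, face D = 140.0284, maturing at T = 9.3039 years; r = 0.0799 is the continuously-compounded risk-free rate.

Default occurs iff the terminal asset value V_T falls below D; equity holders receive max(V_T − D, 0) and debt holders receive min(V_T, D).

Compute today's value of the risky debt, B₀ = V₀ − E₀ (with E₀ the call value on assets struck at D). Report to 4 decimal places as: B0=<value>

With assets at 352.0017 and a single debt payment of 140.0284 at 9.3039 years:
d₁ = [ln(V₀/D) + (r + σ²/2)T] / (σ√T)
   = [ln(352.0017/140.0284) + (0.0799 + 0.5·0.3396²)·9.3039] / (0.3396·√9.3039)
   = [0.921791 + 1.279882] / 1.035858 = 2.125459
d₂ = d₁ − σ√T = 2.125459 − 1.035858 = 1.089601
N(d₁) = 0.983226,  N(d₂) = 0.862055,  e^(−rT) = 0.475503
E₀ = V₀·N(d₁) − D·e^(−rT)·N(d₂)
   = 352.0017·0.983226 − 140.0284·0.475503·0.862055 = 288.698097
B₀ = V₀ − E₀ = 352.0017 − 288.698097 = 63.303603

B0=63.3036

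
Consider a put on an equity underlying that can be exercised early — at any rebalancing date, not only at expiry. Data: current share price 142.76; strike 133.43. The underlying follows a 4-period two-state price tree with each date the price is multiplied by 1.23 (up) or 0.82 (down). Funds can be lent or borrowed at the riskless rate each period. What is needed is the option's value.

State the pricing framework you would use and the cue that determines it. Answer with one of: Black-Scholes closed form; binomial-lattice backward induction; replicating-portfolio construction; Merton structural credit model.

framework: binomial-lattice backward induction

Key observation: the defining feature is the embedded early-exercise option across 4 discrete dates on the spot-142.76 tree; pricing the strike-133.43 put means working backward with an exercise test at every node.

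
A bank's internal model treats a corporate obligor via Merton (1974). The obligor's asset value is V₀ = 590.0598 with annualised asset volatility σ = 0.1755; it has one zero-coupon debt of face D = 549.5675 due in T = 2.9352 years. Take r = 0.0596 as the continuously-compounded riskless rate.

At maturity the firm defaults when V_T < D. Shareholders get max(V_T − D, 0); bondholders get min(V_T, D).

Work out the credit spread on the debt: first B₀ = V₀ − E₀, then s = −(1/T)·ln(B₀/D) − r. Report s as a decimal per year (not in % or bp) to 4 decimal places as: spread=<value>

Work the structural quantities from V₀ = 590.0598 against face 549.5675:
d₁ = [ln(V₀/D) + (r + σ²/2)T] / (σ√T)
   = [ln(590.0598/549.5675) + (0.0596 + 0.5·0.1755²)·2.9352] / (0.1755·√2.9352)
   = [0.071092 + 0.220140] / 0.300674 = 0.968599
d₂ = d₁ − σ√T = 0.968599 − 0.300674 = 0.667925
N(d₁) = 0.833627,  N(d₂) = 0.747909,  e^(−rT) = 0.839509
E₀ = V₀·N(d₁) − D·e^(−rT)·N(d₂)
   = 590.0598·0.833627 − 549.5675·0.839509·0.747909 = 146.829389
B₀ = V₀ − E₀ = 590.0598 − 146.829389 = 443.230411
spread = −(1/T)·ln(B₀/D) − r = −(1/2.9352)·ln(443.230411/549.5675) − 0.0596 = 0.01366310

spread=0.0137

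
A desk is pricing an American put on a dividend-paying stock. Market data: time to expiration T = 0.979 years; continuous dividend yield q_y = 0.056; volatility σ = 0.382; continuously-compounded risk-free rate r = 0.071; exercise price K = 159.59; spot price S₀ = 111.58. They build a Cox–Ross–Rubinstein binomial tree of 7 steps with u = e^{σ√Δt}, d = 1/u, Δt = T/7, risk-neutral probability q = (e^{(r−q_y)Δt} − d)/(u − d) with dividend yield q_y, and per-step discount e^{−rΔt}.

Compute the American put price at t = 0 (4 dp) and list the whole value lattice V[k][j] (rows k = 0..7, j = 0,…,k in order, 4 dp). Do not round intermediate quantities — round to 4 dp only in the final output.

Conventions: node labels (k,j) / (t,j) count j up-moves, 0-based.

price = 50.2354
tree:
50.2354
62.8639 37.1529
75.7404 49.2305 24.4105
86.9027 62.8639 35.0010 13.0644
96.5791 75.7404 48.1359 21.0289 4.4196
104.9673 86.9027 62.8639 32.6571 8.4487 0.0000
112.2388 96.5791 75.7404 48.0100 16.1510 0.0000 0.0000
118.5424 104.9673 86.9027 62.8639 30.8751 0.0000 0.0000 0.0000

params: Δt=0.13986 u=1.15357 d=0.86688 q=0.47167 e^(-rΔt)=0.99012
t_7 payoffs: 118.5424 104.9673 86.9027 62.8639 30.8751 0.0000 0.0000 0.0000
k=6: node(6,0) S=47.3512 payoff=112.2388 vs cont=111.0314 → 112.2388 [stop]  node(6,1) S=63.0109 payoff=96.5791 vs cont=95.4938 → 96.5791 [stop]  node(6,2) S=83.8496 payoff=75.7404 vs cont=74.8177 → 75.7404 [stop]  node(6,3) S=111.5800 payoff=48.0100 vs cont=47.3036 → 48.0100 [stop]  node(6,4) S=148.4812 payoff=11.1088 vs cont=16.1510 → 16.1510 [wait]  node(6,5) S=197.5863 payoff=0.0000 vs cont=0.0000 → 0.0000 [wait]  node(6,6) S=262.9311 payoff=0.0000 vs cont=0.0000 → 0.0000 [wait]
k=5: node(5,0) S=54.6227 payoff=104.9673 vs cont=103.8165 → 104.9673 [stop]  node(5,1) S=72.6873 payoff=86.9027 vs cont=85.8929 → 86.9027 [stop]  node(5,2) S=96.7261 payoff=62.8639 vs cont=62.0416 → 62.8639 [stop]  node(5,3) S=128.7149 payoff=30.8751 vs cont=32.6571 → 32.6571 [wait]  node(5,4) S=171.2830 payoff=0.0000 vs cont=8.4487 → 8.4487 [wait]  node(5,5) S=227.9289 payoff=0.0000 vs cont=0.0000 → 0.0000 [wait]
k=4: node(4,0) S=63.0109 payoff=96.5791 vs cont=95.4938 → 96.5791 [stop]  node(4,1) S=83.8496 payoff=75.7404 vs cont=74.8177 → 75.7404 [stop]  node(4,2) S=111.5800 payoff=48.0100 vs cont=48.1359 → 48.1359 [wait]  node(4,3) S=148.4812 payoff=11.1088 vs cont=21.0289 → 21.0289 [wait]  node(4,4) S=197.5863 payoff=0.0000 vs cont=4.4196 → 4.4196 [wait]
k=3: node(3,0) S=72.6873 payoff=86.9027 vs cont=85.8929 → 86.9027 [stop]  node(3,1) S=96.7261 payoff=62.8639 vs cont=62.1004 → 62.8639 [stop]  node(3,2) S=128.7149 payoff=30.8751 vs cont=35.0010 → 35.0010 [wait]  node(3,3) S=171.2830 payoff=0.0000 vs cont=13.0644 → 13.0644 [wait]
k=2: node(2,0) S=83.8496 payoff=75.7404 vs cont=74.8177 → 75.7404 [stop]  node(2,1) S=111.5800 payoff=48.0100 vs cont=49.2305 → 49.2305 [wait]  node(2,2) S=148.4812 payoff=11.1088 vs cont=24.4105 → 24.4105 [wait]
k=1: node(1,0) S=96.7261 payoff=62.8639 vs cont=62.6116 → 62.8639 [stop]  node(1,1) S=128.7149 payoff=30.8751 vs cont=37.1529 → 37.1529 [wait]
k=0: node(0,0) S=111.5800 payoff=48.0100 vs cont=50.2354 → 50.2354 [wait]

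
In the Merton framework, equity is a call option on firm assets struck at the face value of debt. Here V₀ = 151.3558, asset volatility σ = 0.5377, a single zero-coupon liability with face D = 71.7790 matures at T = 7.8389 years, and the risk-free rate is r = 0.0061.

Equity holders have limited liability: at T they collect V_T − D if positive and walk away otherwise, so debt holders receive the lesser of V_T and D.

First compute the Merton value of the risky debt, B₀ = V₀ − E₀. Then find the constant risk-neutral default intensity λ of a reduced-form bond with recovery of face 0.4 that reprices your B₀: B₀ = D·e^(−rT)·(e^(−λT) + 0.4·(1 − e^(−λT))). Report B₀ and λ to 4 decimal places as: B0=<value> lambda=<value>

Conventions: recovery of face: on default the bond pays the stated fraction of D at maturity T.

Equity is a call on the firm's assets struck at D = 71.7790:
d₁ = [ln(V₀/D) + (r + σ²/2)T] / (σ√T)
   = [ln(151.3558/71.7790) + (0.0061 + 0.5·0.5377²)·7.8389] / (0.5377·√7.8389)
   = [0.746041 + 1.181014] / 1.505454 = 1.280049
d₂ = d₁ − σ√T = 1.280049 − 1.505454 = -0.225406
N(d₁) = 0.899736,  N(d₂) = 0.410832,  e^(−rT) = 0.953308
E₀ = V₀·N(d₁) − D·e^(−rT)·N(d₂)
   = 151.3558·0.899736 − 71.7790·0.953308·0.410832 = 108.068069
B₀ = V₀ − E₀ = 151.3558 − 108.068069 = 43.287731
e^(−λT) = (B₀·e^(rT)/D − 0.4)/(1 − 0.4) = (43.2877·1.048979/71.7790 − 0.4)/0.6 = 0.38767809
λ = −ln(0.38767809)/7.8389 = 0.120882

B0=43.2877 lambda=0.1209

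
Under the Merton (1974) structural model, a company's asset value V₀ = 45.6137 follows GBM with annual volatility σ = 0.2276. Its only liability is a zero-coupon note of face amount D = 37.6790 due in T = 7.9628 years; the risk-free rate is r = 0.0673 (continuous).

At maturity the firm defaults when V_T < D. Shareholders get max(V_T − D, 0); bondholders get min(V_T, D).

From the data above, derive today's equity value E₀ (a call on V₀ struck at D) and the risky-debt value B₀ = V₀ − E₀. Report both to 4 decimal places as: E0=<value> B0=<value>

Work the structural quantities from V₀ = 45.6137 against face 37.6790:
d₁ = [ln(V₀/D) + (r + σ²/2)T] / (σ√T)
   = [ln(45.6137/37.6790) + (0.0673 + 0.5·0.2276²)·7.9628] / (0.2276·√7.9628)
   = [0.191105 + 0.742140] / 0.642252 = 1.453084
d₂ = d₁ − σ√T = 1.453084 − 0.642252 = 0.810832
N(d₁) = 0.926900,  N(d₂) = 0.791269,  e^(−rT) = 0.585145
E₀ = V₀·N(d₁) − D·e^(−rT)·N(d₂)
   = 45.6137·0.926900 − 37.6790·0.585145·0.791269 = 24.833698
B₀ = V₀ − E₀ = 45.6137 − 24.833698 = 20.780002

E0=24.8337 B0=20.7800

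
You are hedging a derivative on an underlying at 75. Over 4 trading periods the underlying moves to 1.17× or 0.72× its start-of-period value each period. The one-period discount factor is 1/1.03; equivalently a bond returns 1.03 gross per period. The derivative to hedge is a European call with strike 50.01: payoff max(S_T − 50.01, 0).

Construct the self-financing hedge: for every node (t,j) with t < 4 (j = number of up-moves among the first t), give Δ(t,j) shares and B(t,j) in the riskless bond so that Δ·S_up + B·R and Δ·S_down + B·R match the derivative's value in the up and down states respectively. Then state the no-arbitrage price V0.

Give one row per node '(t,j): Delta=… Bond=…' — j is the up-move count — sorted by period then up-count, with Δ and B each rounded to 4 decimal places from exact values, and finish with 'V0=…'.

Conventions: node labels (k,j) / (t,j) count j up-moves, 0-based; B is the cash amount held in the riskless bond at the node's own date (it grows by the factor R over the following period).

(0,0): Delta=0.8961 Bond=-35.1207
(1,0): Delta=0.6658 Bond=-23.7357
(1,1): Delta=0.9601 Bond=-41.7918
(2,0): Delta=0.1228 Bond=-3.3380
(2,1): Delta=0.8167 Bond=-33.9812
(2,2): Delta=1.0000 Bond=-47.1392
(3,0): Delta=0.0000 Bond=0.0000
(3,1): Delta=0.1570 Bond=-4.9908
(3,2): Delta=1.0000 Bond=-48.5534
(3,3): Delta=1.0000 Bond=-48.5534
V0=32.0875

The replicating-portfolio and risk-neutral prices coincide; use p* = (1.03−0.72)/(1.17−0.72) = 0.6889 for the latter.
Payoffs at expiry: V(4,0)=0.0000, V(4,1)=0.0000, V(4,2)=3.2128, V(4,3)=36.4771, V(4,4)=90.5315
  t=3,j=0: stock 27.9936 → up 32.7525 (V=0.0000), down 20.1554 (V=0.0000). Price 0.0000; hedge Δ=0.0000, bond B=0.0000.
  t=3,j=1: stock 45.4896 → up 53.2228 (V=3.2128), down 32.7525 (V=0.0000). Price 2.1488; hedge Δ=0.1570, bond B=-4.9908.
  t=3,j=2: stock 73.9206 → up 86.4871 (V=36.4771), down 53.2228 (V=3.2128). Price 25.3672; hedge Δ=1.0000, bond B=-48.5534.
  t=3,j=3: stock 120.1210 → up 140.5415 (V=90.5315), down 86.4871 (V=36.4771). Price 71.5676; hedge Δ=1.0000, bond B=-48.5534.
  t=2,j=0: stock 38.8800 → up 45.4896 (V=2.1488), down 27.9936 (V=0.0000). Price 1.4372; hedge Δ=0.1228, bond B=-3.3380.
  t=2,j=1: stock 63.1800 → up 73.9206 (V=25.3672), down 45.4896 (V=2.1488). Price 17.6152; hedge Δ=0.8167, bond B=-33.9812.
  t=2,j=2: stock 102.6675 → up 120.1210 (V=71.5676), down 73.9206 (V=25.3672). Price 55.5283; hedge Δ=1.0000, bond B=-47.1392.
  t=1,j=0: stock 54.0000 → up 63.1800 (V=17.6152), down 38.8800 (V=1.4372). Price 12.2156; hedge Δ=0.6658, bond B=-23.7357.
  t=1,j=1: stock 87.7500 → up 102.6675 (V=55.5283), down 63.1800 (V=17.6152). Price 42.4593; hedge Δ=0.9601, bond B=-41.7918.
  t=0,j=0: stock 75.0000 → up 87.7500 (V=42.4593), down 54.0000 (V=12.2156). Price 32.0875; hedge Δ=0.8961, bond B=-35.1207.
Verification: the root portfolio costs Δ(0,0)·S0 + B(0,0) = 32.0875, matching V0.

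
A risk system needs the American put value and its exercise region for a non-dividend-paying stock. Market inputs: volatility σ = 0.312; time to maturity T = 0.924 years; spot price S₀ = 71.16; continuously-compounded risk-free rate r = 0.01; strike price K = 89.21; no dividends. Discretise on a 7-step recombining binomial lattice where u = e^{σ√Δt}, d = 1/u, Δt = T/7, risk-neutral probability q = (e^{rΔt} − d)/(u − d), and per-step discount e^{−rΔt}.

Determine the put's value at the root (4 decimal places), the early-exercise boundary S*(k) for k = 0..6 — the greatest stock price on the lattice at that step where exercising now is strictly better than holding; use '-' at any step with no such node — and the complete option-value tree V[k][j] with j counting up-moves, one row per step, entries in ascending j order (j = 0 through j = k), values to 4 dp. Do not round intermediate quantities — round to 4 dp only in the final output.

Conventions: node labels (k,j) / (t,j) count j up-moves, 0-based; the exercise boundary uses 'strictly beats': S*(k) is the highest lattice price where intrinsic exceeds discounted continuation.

params: Δt=0.13200 u=1.12003 d=0.89283 q=0.47751 e^(-rΔt)=0.99868
t_7 payoffs: 57.0268 48.8373 38.5638 25.6760 9.5087 0.0000 0.0000 0.0000
t_6: node(6,0) S=36.0461 payoff=53.1639 vs cont=53.0462 → 53.1639 [stop]  node(6,1) S=45.2187 payoff=43.9913 vs cont=43.8737 → 43.9913 [stop]  node(6,2) S=56.7253 payoff=32.4847 vs cont=32.3670 → 32.4847 [stop]  node(6,3) S=71.1600 payoff=18.0500 vs cont=17.9323 → 18.0500 [stop]  node(6,4) S=89.2678 payoff=0.0000 vs cont=4.9617 → 4.9617 [wait]  node(6,5) S=111.9835 payoff=0.0000 vs cont=0.0000 → 0.0000 [wait]  node(6,6) S=140.4796 payoff=0.0000 vs cont=0.0000 → 0.0000 [wait]  ⇒ S*(6)=71.1600
t_5: node(5,0) S=40.3727 payoff=48.8373 vs cont=48.7196 → 48.8373 [stop]  node(5,1) S=50.6462 payoff=38.5638 vs cont=38.4461 → 38.5638 [stop]  node(5,2) S=63.5340 payoff=25.6760 vs cont=25.5583 → 25.6760 [stop]  node(5,3) S=79.7013 payoff=9.5087 vs cont=11.7847 → 11.7847 [wait]  node(5,4) S=99.9826 payoff=0.0000 vs cont=2.5890 → 2.5890 [wait]  node(5,5) S=125.4249 payoff=0.0000 vs cont=0.0000 → 0.0000 [wait]  ⇒ S*(5)=63.5340
t_4: node(4,0) S=45.2187 payoff=43.9913 vs cont=43.8737 → 43.9913 [stop]  node(4,1) S=56.7253 payoff=32.4847 vs cont=32.3670 → 32.4847 [stop]  node(4,2) S=71.1600 payoff=18.0500 vs cont=19.0177 → 19.0177 [wait]  node(4,3) S=89.2678 payoff=0.0000 vs cont=7.3840 → 7.3840 [wait]  node(4,4) S=111.9835 payoff=0.0000 vs cont=1.3510 → 1.3510 [wait]  ⇒ S*(4)=56.7253
t_3: node(3,0) S=50.6462 payoff=38.5638 vs cont=38.4461 → 38.5638 [stop]  node(3,1) S=63.5340 payoff=25.6760 vs cont=26.0198 → 26.0198 [wait]  node(3,2) S=79.7013 payoff=9.5087 vs cont=13.4448 → 13.4448 [wait]  node(3,3) S=99.9826 payoff=0.0000 vs cont=4.4972 → 4.4972 [wait]  ⇒ S*(3)=50.6462
t_2: node(2,0) S=56.7253 payoff=32.4847 vs cont=32.5310 → 32.5310 [wait]  node(2,1) S=71.1600 payoff=18.0500 vs cont=19.9887 → 19.9887 [wait]  node(2,2) S=89.2678 payoff=0.0000 vs cont=9.1602 → 9.1602 [wait]  ⇒ S*(2)=-
t_1: node(1,0) S=63.5340 payoff=25.6760 vs cont=26.5070 → 26.5070 [wait]  node(1,1) S=79.7013 payoff=9.5087 vs cont=14.7985 → 14.7985 [wait]  ⇒ S*(1)=-
t_0: node(0,0) S=71.1600 payoff=18.0500 vs cont=20.8885 → 20.8885 [wait]  ⇒ S*(0)=-

price = 20.8885
boundary = - - - 50.6462 56.7253 63.5340 71.1600
tree:
20.8885
26.5070 14.7985
32.5310 19.9887 9.1602
38.5638 26.0198 13.4448 4.4972
43.9913 32.4847 19.0177 7.3840 1.3510
48.8373 38.5638 25.6760 11.7847 2.5890 0.0000
53.1639 43.9913 32.4847 18.0500 4.9617 0.0000 0.0000
57.0268 48.8373 38.5638 25.6760 9.5087 0.0000 0.0000 0.0000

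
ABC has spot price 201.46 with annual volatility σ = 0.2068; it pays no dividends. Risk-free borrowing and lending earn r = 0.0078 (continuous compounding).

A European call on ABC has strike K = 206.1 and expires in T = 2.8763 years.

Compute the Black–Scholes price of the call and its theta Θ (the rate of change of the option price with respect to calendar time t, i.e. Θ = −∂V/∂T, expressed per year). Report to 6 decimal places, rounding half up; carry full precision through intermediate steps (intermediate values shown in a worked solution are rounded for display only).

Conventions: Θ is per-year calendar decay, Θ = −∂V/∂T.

σ√T = 0.2068·√2.8763 = 0.350726
d₁ = (ln(S/K) + (r+σ²/2)T) / (σ√T) = (ln(201.46/206.1) + (0.0078+0.2068²/2)·2.8763) / 0.350726 = (-0.022771 + 0.083939) / 0.350726 = 0.174406
d₂ = d₁ − σ√T = 0.174406 − 0.350726 = -0.176319
e^{−rT} = 0.977815
N(d₁) = 0.569227,  N(d₂) = 0.430021
Call price V = S·N(d₁) − K·e^{−rT}·N(d₂) = 114.676454 − 86.661200 = 28.015254
φ(d₁) = (1/√(2π))·e^{−d₁²/2} = 0.392921
Θ = −S·φ(d₁)·σ/(2√T) − r·K·e^{−rT}·N(d₂) = −4.826110 − 0.675957 = -5.502068

price = 28.015254
Θ = -5.502068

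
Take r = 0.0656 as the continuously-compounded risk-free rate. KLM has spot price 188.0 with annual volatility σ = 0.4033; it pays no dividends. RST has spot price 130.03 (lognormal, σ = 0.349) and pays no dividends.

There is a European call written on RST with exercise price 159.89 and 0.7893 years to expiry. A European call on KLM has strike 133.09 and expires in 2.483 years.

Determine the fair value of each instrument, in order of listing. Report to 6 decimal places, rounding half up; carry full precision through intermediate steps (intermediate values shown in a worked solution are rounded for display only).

[RST call K=159.89]
σ√T = 0.349·√0.7893 = 0.310061
d₁ = (ln(S/K) + (r+σ²/2)T) / (σ√T) = (ln(130.03/159.89) + (0.0656+0.349²/2)·0.7893) / 0.310061 = (-0.206721 + 0.099847) / 0.310061 = -0.344688
d₂ = d₁ − σ√T = -0.344688 − 0.310061 = -0.654748
e^{−rT} = 0.949540
N(d₁) = 0.365165,  N(d₂) = 0.256315
price = S·N(d₁) − K·e^{−rT}·N(d₂) = 47.482352 − 38.914217 = 8.568135
[KLM call K=133.09]
σ√T = 0.4033·√2.483 = 0.635502
d₁ = (ln(S/K) + (r+σ²/2)T) / (σ√T) = (ln(188.0/133.09) + (0.0656+0.4033²/2)·2.483) / 0.635502 = (0.345416 + 0.364816) / 0.635502 = 1.117593
d₂ = d₁ − σ√T = 1.117593 − 0.635502 = 0.482092
e^{−rT} = 0.849689
N(d₁) = 0.868130,  N(d₂) = 0.685130
price = S·N(d₁) − K·e^{−rT}·N(d₂) = 163.208373 − 77.477967 = 85.730406

price(RST call K=159.89) = 8.568135
price(KLM call K=133.09) = 85.730406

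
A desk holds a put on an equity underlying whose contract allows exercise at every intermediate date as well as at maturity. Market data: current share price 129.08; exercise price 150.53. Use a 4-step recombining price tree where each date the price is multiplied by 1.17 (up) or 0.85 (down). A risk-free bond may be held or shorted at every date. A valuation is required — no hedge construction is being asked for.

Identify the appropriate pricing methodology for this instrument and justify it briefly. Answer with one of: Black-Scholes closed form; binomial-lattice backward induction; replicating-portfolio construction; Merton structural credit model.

framework: binomial-lattice backward induction

Key observation: early exercise of the strike-150.53 put must be checked at each of the 4 dates (spot 129.08), which forces a node-by-node comparison of intrinsic and continuation value backward from expiry.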